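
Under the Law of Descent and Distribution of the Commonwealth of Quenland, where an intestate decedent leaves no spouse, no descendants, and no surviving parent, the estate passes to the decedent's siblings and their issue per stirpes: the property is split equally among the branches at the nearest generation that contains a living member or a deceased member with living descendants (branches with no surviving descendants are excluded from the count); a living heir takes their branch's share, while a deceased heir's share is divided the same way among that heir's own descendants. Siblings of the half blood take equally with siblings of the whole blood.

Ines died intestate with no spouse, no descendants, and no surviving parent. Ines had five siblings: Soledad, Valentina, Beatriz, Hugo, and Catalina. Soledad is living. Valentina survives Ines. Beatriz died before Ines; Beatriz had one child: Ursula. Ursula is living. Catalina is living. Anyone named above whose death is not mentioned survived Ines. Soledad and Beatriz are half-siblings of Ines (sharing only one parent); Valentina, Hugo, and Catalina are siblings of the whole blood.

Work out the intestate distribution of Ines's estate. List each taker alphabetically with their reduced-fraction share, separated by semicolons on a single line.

No spouse, descendants, or parent survives, so the estate passes to Ines's siblings per stirpes.
Half-blood and whole-blood siblings take equally under the stated rule.
The estate is divided into 5 equal shares of 1/5 among Soledad, Valentina, Beatriz, Hugo, Catalina.
Soledad is living and takes 1/5.
Valentina is living and takes 1/5.
Beatriz predeceased; the 1/5 allotted to Beatriz's branch passes to Beatriz's issue by representation.
Ursula is the sole taker at this level and receives the full 1/5.
Hugo is living and takes 1/5.
Catalina is living and takes 1/5.

Catalina 1/5; Hugo 1/5; Soledad 1/5; Ursula 1/5; Valentina 1/5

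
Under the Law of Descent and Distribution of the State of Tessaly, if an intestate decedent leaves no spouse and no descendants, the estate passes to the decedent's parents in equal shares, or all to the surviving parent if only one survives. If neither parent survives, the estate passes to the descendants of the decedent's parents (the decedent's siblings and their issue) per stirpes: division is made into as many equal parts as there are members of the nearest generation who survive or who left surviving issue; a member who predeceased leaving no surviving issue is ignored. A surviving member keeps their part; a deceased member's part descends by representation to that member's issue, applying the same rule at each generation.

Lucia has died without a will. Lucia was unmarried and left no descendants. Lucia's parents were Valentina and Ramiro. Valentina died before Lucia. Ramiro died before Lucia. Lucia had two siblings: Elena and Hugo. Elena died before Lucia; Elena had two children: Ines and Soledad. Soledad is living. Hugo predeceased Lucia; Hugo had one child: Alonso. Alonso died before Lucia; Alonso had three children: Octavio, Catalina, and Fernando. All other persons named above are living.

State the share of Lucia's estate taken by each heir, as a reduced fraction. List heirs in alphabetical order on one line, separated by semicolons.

Catalina 1/6; Fernando 1/6; Ines 1/4; Octavio 1/6; Soledad 1/4

Neither parent survives and there are no descendants, so the estate passes to Lucia's siblings and their issue per stirpes.
The estate is divided into 2 equal shares of 1/2 among Elena, Hugo.
Elena predeceased; the 1/2 allotted to Elena's branch passes to Elena's issue by representation.
The 1/2 is divided into 2 equal shares of 1/4 among Ines, Soledad.
Ines is living and takes 1/4.
Soledad is living and takes 1/4.
Hugo predeceased; the 1/2 allotted to Hugo's branch passes to Hugo's issue by representation.
Alonso's line is the sole branch at this level, so the full 1/2 passes to Alonso's issue by representation.
The 1/2 is divided into 3 equal shares of 1/6 among Octavio, Catalina, Fernando.
Octavio is living and takes 1/6.
Catalina is living and takes 1/6.
Fernando is living and takes 1/6.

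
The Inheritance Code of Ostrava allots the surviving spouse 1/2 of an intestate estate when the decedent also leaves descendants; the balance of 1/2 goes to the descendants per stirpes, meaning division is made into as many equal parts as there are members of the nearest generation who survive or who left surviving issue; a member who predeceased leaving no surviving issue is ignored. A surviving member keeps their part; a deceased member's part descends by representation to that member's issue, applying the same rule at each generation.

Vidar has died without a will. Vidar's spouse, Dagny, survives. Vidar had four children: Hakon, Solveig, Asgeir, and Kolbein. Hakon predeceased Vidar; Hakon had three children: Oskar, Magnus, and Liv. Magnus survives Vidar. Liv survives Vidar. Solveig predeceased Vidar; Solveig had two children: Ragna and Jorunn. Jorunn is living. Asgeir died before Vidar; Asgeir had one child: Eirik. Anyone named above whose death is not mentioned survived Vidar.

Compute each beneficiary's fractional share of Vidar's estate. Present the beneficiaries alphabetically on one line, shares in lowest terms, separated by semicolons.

Dagny, as surviving spouse, takes 1/2.
The remaining 1/2 passes to Vidar's descendants per stirpes.
The 1/2 is divided into 4 equal shares of 1/8 among Hakon, Solveig, Asgeir, Kolbein.
Hakon predeceased; the 1/8 allotted to Hakon's branch passes to Hakon's issue by representation.
The 1/8 is divided into 3 equal shares of 1/24 among Oskar, Magnus, Liv.
Oskar is living and takes 1/24.
Magnus is living and takes 1/24.
Liv is living and takes 1/24.
Solveig predeceased; the 1/8 allotted to Solveig's branch passes to Solveig's issue by representation.
The 1/8 is divided into 2 equal shares of 1/16 among Ragna, Jorunn.
Ragna is living and takes 1/16.
Jorunn is living and takes 1/16.
Asgeir predeceased; the 1/8 allotted to Asgeir's branch passes to Asgeir's issue by representation.
Eirik is the sole taker at this level and receives the full 1/8.
Kolbein is living and takes 1/8.

Dagny 1/2; Eirik 1/8; Jorunn 1/16; Kolbein 1/8; Liv 1/24; Magnus 1/24; Oskar 1/24; Ragna 1/16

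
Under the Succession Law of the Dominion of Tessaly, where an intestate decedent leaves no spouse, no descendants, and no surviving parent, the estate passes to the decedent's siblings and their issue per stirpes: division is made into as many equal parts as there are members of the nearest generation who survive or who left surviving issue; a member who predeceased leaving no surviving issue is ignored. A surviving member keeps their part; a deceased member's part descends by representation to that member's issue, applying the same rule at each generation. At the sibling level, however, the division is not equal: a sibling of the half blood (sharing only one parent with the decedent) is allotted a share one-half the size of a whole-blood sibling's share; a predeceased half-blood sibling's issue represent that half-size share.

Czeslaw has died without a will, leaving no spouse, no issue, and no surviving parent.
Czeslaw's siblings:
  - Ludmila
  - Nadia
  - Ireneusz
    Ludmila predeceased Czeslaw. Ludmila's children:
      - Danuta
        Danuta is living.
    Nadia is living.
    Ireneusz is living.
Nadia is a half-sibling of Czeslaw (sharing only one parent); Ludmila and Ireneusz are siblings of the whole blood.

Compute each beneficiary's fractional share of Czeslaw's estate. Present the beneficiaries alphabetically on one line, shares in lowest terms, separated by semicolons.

Danuta 2/5; Ireneusz 2/5; Nadia 1/5

No spouse, descendants, or parent survives, so the estate passes to Czeslaw's siblings per stirpes.
Half-blood siblings count for one-half the weight of whole-blood siblings at the initial division.
Dividing 1 in proportion to weights (total weight 5/2): Ludmila (weight 1) → 2/5; Nadia (weight 1/2) → 1/5; Ireneusz (weight 1) → 2/5.
Ludmila predeceased; the 2/5 allotted to Ludmila's branch passes to Ludmila's issue by representation.
Danuta is the sole taker at this level and receives the full 2/5.
Nadia is living and takes 1/5.
Ireneusz is living and takes 2/5.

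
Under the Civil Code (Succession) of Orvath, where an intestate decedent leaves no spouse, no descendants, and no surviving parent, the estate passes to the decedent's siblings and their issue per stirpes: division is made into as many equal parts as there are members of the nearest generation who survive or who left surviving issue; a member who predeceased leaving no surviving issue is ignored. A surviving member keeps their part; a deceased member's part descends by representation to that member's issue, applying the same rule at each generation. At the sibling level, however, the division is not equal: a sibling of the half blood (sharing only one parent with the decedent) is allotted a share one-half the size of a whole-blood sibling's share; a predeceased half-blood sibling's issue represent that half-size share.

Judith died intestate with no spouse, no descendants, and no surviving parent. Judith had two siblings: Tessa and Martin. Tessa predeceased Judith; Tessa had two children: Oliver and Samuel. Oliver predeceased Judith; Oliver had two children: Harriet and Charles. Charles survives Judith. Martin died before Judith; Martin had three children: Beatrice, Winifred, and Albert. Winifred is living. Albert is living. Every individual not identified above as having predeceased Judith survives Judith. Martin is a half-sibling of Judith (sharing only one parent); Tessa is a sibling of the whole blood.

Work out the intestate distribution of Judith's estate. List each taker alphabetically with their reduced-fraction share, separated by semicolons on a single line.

Albert 1/9; Beatrice 1/9; Charles 1/6; Harriet 1/6; Samuel 1/3; Winifred 1/9

No spouse, descendants, or parent survives, so the estate passes to Judith's siblings per stirpes.
Half-blood siblings count for one-half the weight of whole-blood siblings at the initial division.
Dividing 1 in proportion to weights (total weight 3/2): Tessa (weight 1) → 2/3; Martin (weight 1/2) → 1/3.
Tessa predeceased; the 2/3 allotted to Tessa's branch passes to Tessa's issue by representation.
The 2/3 is divided into 2 equal shares of 1/3 among Oliver, Samuel.
Oliver predeceased; the 1/3 allotted to Oliver's branch passes to Oliver's issue by representation.
The 1/3 is divided into 2 equal shares of 1/6 among Harriet, Charles.
Harriet is living and takes 1/6.
Charles is living and takes 1/6.
Samuel is living and takes 1/3.
Martin predeceased; the 1/3 allotted to Martin's branch passes to Martin's issue by representation.
The 1/3 is divided into 3 equal shares of 1/9 among Beatrice, Winifred, Albert.
Beatrice is living and takes 1/9.
Winifred is living and takes 1/9.
Albert is living and takes 1/9.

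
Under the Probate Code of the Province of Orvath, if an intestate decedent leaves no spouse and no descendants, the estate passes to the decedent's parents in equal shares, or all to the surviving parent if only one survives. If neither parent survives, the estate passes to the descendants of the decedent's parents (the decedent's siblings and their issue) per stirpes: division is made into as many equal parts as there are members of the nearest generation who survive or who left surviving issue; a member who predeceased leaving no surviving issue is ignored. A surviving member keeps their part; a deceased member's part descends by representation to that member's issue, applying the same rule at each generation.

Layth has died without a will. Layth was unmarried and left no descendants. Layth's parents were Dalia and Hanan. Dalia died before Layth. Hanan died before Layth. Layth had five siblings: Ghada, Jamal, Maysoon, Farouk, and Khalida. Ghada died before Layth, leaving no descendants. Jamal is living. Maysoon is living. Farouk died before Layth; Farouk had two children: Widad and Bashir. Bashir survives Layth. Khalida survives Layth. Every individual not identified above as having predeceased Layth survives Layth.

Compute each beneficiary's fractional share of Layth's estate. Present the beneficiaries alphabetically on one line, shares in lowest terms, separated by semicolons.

Bashir 1/8; Jamal 1/4; Khalida 1/4; Maysoon 1/4; Widad 1/8

Neither parent survives and there are no descendants, so the estate passes to Layth's siblings and their issue per stirpes.
Ghada left no surviving issue, so that branch lapses and is disregarded.
The estate is divided into 4 equal shares of 1/4 among Jamal, Maysoon, Farouk, Khalida.
Jamal is living and takes 1/4.
Maysoon is living and takes 1/4.
Farouk predeceased; the 1/4 allotted to Farouk's branch passes to Farouk's issue by representation.
The 1/4 is divided into 2 equal shares of 1/8 among Widad, Bashir.
Widad is living and takes 1/8.
Bashir is living and takes 1/8.
Khalida is living and takes 1/4.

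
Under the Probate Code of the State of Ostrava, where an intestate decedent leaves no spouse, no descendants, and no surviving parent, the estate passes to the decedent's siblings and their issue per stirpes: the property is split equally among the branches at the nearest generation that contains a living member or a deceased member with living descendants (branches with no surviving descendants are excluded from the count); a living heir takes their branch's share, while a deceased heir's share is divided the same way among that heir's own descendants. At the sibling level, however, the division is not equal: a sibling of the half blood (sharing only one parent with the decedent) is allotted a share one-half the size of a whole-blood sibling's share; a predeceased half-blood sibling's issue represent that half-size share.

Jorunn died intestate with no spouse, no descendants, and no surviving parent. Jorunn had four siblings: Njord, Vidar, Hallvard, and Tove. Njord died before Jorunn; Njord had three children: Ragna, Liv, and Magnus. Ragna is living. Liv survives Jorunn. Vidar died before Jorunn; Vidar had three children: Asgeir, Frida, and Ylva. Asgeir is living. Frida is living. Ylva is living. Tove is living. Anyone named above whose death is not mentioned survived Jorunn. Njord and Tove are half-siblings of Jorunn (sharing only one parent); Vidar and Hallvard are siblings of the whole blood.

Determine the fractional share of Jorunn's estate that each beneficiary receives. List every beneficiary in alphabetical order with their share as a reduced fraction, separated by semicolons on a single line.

No spouse, descendants, or parent survives, so the estate passes to Jorunn's siblings per stirpes.
Half-blood siblings count for one-half the weight of whole-blood siblings at the initial division.
Dividing 1 in proportion to weights (total weight 3): Njord (weight 1/2) → 1/6; Vidar (weight 1) → 1/3; Hallvard (weight 1) → 1/3; Tove (weight 1/2) → 1/6.
Njord predeceased; the 1/6 allotted to Njord's branch passes to Njord's issue by representation.
The 1/6 is divided into 3 equal shares of 1/18 among Ragna, Liv, Magnus.
Ragna is living and takes 1/18.
Liv is living and takes 1/18.
Magnus is living and takes 1/18.
Vidar predeceased; the 1/3 allotted to Vidar's branch passes to Vidar's issue by representation.
The 1/3 is divided into 3 equal shares of 1/9 among Asgeir, Frida, Ylva.
Asgeir is living and takes 1/9.
Frida is living and takes 1/9.
Ylva is living and takes 1/9.
Hallvard is living and takes 1/3.
Tove is living and takes 1/6.

Asgeir 1/9; Frida 1/9; Hallvard 1/3; Liv 1/18; Magnus 1/18; Ragna 1/18; Tove 1/6; Ylva 1/9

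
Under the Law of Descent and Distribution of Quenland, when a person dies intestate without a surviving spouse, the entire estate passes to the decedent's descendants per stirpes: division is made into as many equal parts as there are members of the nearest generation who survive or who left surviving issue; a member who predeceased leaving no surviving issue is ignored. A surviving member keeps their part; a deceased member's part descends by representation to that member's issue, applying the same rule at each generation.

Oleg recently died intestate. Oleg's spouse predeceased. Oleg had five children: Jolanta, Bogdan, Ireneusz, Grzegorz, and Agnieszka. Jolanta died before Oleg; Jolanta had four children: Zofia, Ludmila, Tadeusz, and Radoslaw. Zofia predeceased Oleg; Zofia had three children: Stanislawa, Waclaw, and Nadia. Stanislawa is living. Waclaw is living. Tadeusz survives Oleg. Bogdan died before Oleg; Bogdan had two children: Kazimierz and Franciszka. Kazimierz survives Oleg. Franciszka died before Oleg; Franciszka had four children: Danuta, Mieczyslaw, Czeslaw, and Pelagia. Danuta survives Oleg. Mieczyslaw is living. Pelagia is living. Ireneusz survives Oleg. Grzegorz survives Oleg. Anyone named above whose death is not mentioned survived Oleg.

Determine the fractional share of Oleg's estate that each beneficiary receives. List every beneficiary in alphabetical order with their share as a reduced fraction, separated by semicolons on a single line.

Agnieszka 1/5; Czeslaw 1/40; Danuta 1/40; Grzegorz 1/5; Ireneusz 1/5; Kazimierz 1/10; Ludmila 1/20; Mieczyslaw 1/40; Nadia 1/60; Pelagia 1/40; Radoslaw 1/20; Stanislawa 1/60; Tadeusz 1/20; Waclaw 1/60

There is no surviving spouse, so the entire estate passes to Oleg's descendants per stirpes.
The estate is divided into 5 equal shares of 1/5 among Jolanta, Bogdan, Ireneusz, Grzegorz, Agnieszka.
Jolanta predeceased; the 1/5 allotted to Jolanta's branch passes to Jolanta's issue by representation.
The 1/5 is divided into 4 equal shares of 1/20 among Zofia, Ludmila, Tadeusz, Radoslaw.
Zofia predeceased; the 1/20 allotted to Zofia's branch passes to Zofia's issue by representation.
The 1/20 is divided into 3 equal shares of 1/60 among Stanislawa, Waclaw, Nadia.
Stanislawa is living and takes 1/60.
Waclaw is living and takes 1/60.
Nadia is living and takes 1/60.
Ludmila is living and takes 1/20.
Tadeusz is living and takes 1/20.
Radoslaw is living and takes 1/20.
Bogdan predeceased; the 1/5 allotted to Bogdan's branch passes to Bogdan's issue by representation.
The 1/5 is divided into 2 equal shares of 1/10 among Kazimierz, Franciszka.
Kazimierz is living and takes 1/10.
Franciszka predeceased; the 1/10 allotted to Franciszka's branch passes to Franciszka's issue by representation.
The 1/10 is divided into 4 equal shares of 1/40 among Danuta, Mieczyslaw, Czeslaw, Pelagia.
Danuta is living and takes 1/40.
Mieczyslaw is living and takes 1/40.
Czeslaw is living and takes 1/40.
Pelagia is living and takes 1/40.
Ireneusz is living and takes 1/5.
Grzegorz is living and takes 1/5.
Agnieszka is living and takes 1/5.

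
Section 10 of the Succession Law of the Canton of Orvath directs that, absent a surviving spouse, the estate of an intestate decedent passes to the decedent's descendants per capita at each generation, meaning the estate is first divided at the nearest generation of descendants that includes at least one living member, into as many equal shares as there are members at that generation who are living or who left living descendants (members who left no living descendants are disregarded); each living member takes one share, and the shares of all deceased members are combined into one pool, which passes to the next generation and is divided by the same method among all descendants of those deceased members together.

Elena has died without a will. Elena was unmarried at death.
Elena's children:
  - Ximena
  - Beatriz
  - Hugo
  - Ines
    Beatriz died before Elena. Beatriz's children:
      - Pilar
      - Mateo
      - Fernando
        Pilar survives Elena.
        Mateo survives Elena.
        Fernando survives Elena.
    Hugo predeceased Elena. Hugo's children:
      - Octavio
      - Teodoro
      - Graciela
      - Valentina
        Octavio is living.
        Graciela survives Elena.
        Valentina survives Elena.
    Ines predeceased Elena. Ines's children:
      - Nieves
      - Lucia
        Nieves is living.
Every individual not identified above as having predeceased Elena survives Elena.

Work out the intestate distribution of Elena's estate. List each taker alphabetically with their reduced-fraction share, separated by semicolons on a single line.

Fernando 1/12; Graciela 1/12; Lucia 1/12; Mateo 1/12; Nieves 1/12; Octavio 1/12; Pilar 1/12; Teodoro 1/12; Valentina 1/12; Ximena 1/4

There is no surviving spouse, so the entire estate passes to Elena's descendants per capita at each generation.
At generation 1 (Ximena, Beatriz, Hugo, Ines) there are 4 shares of (1)/4 = 1/4 each.
Living: Ximena — each takes 1/4.
Deceased: Beatriz, Hugo, and Ines. Their combined 3/4 is pooled and carried to generation 2.
At generation 2 (Pilar, Mateo, Fernando, Octavio, Teodoro, Graciela, Valentina, Nieves, Lucia) there are 9 shares of (3/4)/9 = 1/12 each.
Living: Pilar, Mateo, Fernando, Octavio, Teodoro, Graciela, Valentina, Nieves, and Lucia — each takes 1/12.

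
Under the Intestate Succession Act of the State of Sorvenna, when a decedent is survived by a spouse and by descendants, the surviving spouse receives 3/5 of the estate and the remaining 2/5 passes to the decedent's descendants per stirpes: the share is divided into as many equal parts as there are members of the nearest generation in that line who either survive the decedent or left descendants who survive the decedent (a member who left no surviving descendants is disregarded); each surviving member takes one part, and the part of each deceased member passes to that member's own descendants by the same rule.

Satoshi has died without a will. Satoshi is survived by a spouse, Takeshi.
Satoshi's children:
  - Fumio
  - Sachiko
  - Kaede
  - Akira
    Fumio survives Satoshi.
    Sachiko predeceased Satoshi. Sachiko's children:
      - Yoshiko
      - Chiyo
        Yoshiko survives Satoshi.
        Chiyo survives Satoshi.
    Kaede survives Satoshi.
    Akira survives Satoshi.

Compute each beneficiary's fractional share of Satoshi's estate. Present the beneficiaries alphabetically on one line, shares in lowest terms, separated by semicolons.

Akira 1/10; Chiyo 1/20; Fumio 1/10; Kaede 1/10; Takeshi 3/5; Yoshiko 1/20

Takeshi, as surviving spouse, takes 3/5.
The remaining 2/5 passes to Satoshi's descendants per stirpes.
The 2/5 is divided into 4 equal shares of 1/10 among Fumio, Sachiko, Kaede, Akira.
Fumio is living and takes 1/10.
Sachiko predeceased; the 1/10 allotted to Sachiko's branch passes to Sachiko's issue by representation.
The 1/10 is divided into 2 equal shares of 1/20 among Yoshiko, Chiyo.
Yoshiko is living and takes 1/20.
Chiyo is living and takes 1/20.
Kaede is living and takes 1/10.
Akira is living and takes 1/10.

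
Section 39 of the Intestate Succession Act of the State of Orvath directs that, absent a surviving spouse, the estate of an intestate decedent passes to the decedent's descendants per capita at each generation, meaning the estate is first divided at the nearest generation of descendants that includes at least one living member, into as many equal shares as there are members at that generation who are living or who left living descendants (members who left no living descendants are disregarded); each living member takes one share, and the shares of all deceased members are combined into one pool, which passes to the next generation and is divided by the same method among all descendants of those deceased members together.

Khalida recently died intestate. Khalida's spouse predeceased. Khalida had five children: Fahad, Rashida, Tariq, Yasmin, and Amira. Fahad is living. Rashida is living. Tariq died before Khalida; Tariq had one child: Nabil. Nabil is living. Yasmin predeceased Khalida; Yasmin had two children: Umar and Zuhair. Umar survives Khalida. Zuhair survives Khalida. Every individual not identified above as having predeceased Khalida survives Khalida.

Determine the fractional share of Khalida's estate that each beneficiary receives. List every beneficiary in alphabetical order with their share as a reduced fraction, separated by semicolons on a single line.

There is no surviving spouse, so the entire estate passes to Khalida's descendants per capita at each generation.
At generation 1 (Fahad, Rashida, Tariq, Yasmin, Amira) there are 5 shares of (1)/5 = 1/5 each.
Living: Fahad, Rashida, and Amira — each takes 1/5.
Deceased: Tariq and Yasmin. Their combined 2/5 is pooled and carried to generation 2.
At generation 2 (Nabil, Umar, Zuhair) there are 3 shares of (2/5)/3 = 2/15 each.
Living: Nabil, Umar, and Zuhair — each takes 2/15.

Amira 1/5; Fahad 1/5; Nabil 2/15; Rashida 1/5; Umar 2/15; Zuhair 2/15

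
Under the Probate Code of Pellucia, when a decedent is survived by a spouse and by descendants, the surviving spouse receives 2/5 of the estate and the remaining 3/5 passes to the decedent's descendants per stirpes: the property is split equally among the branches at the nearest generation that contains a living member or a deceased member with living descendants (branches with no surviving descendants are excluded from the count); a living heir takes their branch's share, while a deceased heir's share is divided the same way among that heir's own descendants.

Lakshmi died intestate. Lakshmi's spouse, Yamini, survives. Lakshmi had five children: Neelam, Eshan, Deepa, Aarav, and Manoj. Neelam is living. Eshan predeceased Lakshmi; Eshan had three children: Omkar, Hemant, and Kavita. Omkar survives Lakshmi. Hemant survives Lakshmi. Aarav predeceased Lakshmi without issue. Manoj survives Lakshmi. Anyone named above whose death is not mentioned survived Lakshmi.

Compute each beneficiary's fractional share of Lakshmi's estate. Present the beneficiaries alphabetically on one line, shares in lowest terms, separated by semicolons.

Yamini, as surviving spouse, takes 2/5.
The remaining 3/5 passes to Lakshmi's descendants per stirpes.
Aarav left no surviving issue, so that branch lapses and is disregarded.
The 3/5 is divided into 4 equal shares of 3/20 among Neelam, Eshan, Deepa, Manoj.
Neelam is living and takes 3/20.
Eshan predeceased; the 3/20 allotted to Eshan's branch passes to Eshan's issue by representation.
The 3/20 is divided into 3 equal shares of 1/20 among Omkar, Hemant, Kavita.
Omkar is living and takes 1/20.
Hemant is living and takes 1/20.
Kavita is living and takes 1/20.
Deepa is living and takes 3/20.
Manoj is living and takes 3/20.

Deepa 3/20; Hemant 1/20; Kavita 1/20; Manoj 3/20; Neelam 3/20; Omkar 1/20; Yamini 2/5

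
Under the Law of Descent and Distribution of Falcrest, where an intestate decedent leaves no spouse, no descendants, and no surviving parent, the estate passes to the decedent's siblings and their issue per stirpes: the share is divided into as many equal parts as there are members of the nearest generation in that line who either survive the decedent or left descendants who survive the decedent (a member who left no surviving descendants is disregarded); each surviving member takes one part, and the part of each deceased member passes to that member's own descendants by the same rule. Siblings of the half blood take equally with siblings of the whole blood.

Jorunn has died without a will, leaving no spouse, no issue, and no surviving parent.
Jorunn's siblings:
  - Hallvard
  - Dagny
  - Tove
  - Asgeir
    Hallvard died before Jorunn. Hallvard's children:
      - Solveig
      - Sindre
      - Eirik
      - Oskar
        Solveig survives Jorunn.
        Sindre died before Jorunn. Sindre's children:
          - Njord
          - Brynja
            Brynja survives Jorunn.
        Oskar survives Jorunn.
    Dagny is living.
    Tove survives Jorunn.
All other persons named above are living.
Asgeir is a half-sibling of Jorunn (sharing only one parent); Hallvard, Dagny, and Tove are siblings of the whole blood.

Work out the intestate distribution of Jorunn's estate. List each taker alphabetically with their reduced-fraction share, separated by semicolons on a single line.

Asgeir 1/4; Brynja 1/32; Dagny 1/4; Eirik 1/16; Njord 1/32; Oskar 1/16; Solveig 1/16; Tove 1/4

No spouse, descendants, or parent survives, so the estate passes to Jorunn's siblings per stirpes.
Half-blood and whole-blood siblings take equally under the stated rule.
The estate is divided into 4 equal shares of 1/4 among Hallvard, Dagny, Tove, Asgeir.
Hallvard predeceased; the 1/4 allotted to Hallvard's branch passes to Hallvard's issue by representation.
The 1/4 is divided into 4 equal shares of 1/16 among Solveig, Sindre, Eirik, Oskar.
Solveig is living and takes 1/16.
Sindre predeceased; the 1/16 allotted to Sindre's branch passes to Sindre's issue by representation.
The 1/16 is divided into 2 equal shares of 1/32 among Njord, Brynja.
Njord is living and takes 1/32.
Brynja is living and takes 1/32.
Eirik is living and takes 1/16.
Oskar is living and takes 1/16.
Dagny is living and takes 1/4.
Tove is living and takes 1/4.
Asgeir is living and takes 1/4.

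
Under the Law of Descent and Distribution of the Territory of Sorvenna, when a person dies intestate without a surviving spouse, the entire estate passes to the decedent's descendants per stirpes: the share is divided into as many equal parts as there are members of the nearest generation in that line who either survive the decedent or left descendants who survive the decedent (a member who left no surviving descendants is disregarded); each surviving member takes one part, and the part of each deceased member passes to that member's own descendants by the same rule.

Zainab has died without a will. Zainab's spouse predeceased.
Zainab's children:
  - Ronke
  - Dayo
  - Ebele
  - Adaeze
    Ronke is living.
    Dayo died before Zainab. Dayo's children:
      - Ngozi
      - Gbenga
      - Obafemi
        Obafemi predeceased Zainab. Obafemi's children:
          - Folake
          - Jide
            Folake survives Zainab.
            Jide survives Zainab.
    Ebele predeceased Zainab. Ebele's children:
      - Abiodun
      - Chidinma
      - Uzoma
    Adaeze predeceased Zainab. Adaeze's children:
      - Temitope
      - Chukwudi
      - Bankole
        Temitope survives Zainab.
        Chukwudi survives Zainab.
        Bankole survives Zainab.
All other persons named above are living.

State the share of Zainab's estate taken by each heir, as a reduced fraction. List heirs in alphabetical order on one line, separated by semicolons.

Abiodun 1/12; Bankole 1/12; Chidinma 1/12; Chukwudi 1/12; Folake 1/24; Gbenga 1/12; Jide 1/24; Ngozi 1/12; Ronke 1/4; Temitope 1/12; Uzoma 1/12

There is no surviving spouse, so the entire estate passes to Zainab's descendants per stirpes.
The estate is divided into 4 equal shares of 1/4 among Ronke, Dayo, Ebele, Adaeze.
Ronke is living and takes 1/4.
Dayo predeceased; the 1/4 allotted to Dayo's branch passes to Dayo's issue by representation.
The 1/4 is divided into 3 equal shares of 1/12 among Ngozi, Gbenga, Obafemi.
Ngozi is living and takes 1/12.
Gbenga is living and takes 1/12.
Obafemi predeceased; the 1/12 allotted to Obafemi's branch passes to Obafemi's issue by representation.
The 1/12 is divided into 2 equal shares of 1/24 among Folake, Jide.
Folake is living and takes 1/24.
Jide is living and takes 1/24.
Ebele predeceased; the 1/4 allotted to Ebele's branch passes to Ebele's issue by representation.
The 1/4 is divided into 3 equal shares of 1/12 among Abiodun, Chidinma, Uzoma.
Abiodun is living and takes 1/12.
Chidinma is living and takes 1/12.
Uzoma is living and takes 1/12.
Adaeze predeceased; the 1/4 allotted to Adaeze's branch passes to Adaeze's issue by representation.
The 1/4 is divided into 3 equal shares of 1/12 among Temitope, Chukwudi, Bankole.
Temitope is living and takes 1/12.
Chukwudi is living and takes 1/12.
Bankole is living and takes 1/12.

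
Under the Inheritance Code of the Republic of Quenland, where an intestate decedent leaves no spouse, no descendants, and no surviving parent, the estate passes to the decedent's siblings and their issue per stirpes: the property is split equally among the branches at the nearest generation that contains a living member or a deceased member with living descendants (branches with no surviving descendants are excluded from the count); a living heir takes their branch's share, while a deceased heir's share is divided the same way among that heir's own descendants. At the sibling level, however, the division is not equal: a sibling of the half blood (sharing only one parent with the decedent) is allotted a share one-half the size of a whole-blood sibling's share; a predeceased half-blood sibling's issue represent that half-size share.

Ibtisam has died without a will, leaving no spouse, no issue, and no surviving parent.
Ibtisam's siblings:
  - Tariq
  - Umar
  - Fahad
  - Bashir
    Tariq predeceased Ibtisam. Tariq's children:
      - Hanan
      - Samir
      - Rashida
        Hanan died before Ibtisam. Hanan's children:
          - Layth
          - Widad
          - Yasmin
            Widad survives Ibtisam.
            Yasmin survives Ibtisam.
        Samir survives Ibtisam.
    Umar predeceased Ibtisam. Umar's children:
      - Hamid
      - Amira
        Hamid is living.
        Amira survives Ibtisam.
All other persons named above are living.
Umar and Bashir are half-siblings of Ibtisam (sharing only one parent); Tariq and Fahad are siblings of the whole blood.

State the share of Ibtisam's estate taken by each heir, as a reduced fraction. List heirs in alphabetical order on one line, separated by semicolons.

No spouse, descendants, or parent survives, so the estate passes to Ibtisam's siblings per stirpes.
Half-blood siblings count for one-half the weight of whole-blood siblings at the initial division.
Dividing 1 in proportion to weights (total weight 3): Tariq (weight 1) → 1/3; Umar (weight 1/2) → 1/6; Fahad (weight 1) → 1/3; Bashir (weight 1/2) → 1/6.
Tariq predeceased; the 1/3 allotted to Tariq's branch passes to Tariq's issue by representation.
The 1/3 is divided into 3 equal shares of 1/9 among Hanan, Samir, Rashida.
Hanan predeceased; the 1/9 allotted to Hanan's branch passes to Hanan's issue by representation.
The 1/9 is divided into 3 equal shares of 1/27 among Layth, Widad, Yasmin.
Layth is living and takes 1/27.
Widad is living and takes 1/27.
Yasmin is living and takes 1/27.
Samir is living and takes 1/9.
Rashida is living and takes 1/9.
Umar predeceased; the 1/6 allotted to Umar's branch passes to Umar's issue by representation.
The 1/6 is divided into 2 equal shares of 1/12 among Hamid, Amira.
Hamid is living and takes 1/12.
Amira is living and takes 1/12.
Fahad is living and takes 1/3.
Bashir is living and takes 1/6.

Amira 1/12; Bashir 1/6; Fahad 1/3; Hamid 1/12; Layth 1/27; Rashida 1/9; Samir 1/9; Widad 1/27; Yasmin 1/27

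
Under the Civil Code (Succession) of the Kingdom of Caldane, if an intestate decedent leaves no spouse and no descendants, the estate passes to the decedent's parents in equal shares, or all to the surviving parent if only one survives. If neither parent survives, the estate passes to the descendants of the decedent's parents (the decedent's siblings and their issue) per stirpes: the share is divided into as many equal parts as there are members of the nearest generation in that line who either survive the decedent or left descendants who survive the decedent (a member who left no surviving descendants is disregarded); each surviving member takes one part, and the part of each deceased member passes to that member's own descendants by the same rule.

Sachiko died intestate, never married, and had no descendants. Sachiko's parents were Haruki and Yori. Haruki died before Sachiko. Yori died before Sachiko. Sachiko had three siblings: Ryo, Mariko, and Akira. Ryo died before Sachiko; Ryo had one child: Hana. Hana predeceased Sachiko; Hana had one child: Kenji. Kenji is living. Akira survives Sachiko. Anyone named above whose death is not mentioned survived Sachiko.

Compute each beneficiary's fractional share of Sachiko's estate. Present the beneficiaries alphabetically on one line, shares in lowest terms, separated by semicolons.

Akira 1/3; Kenji 1/3; Mariko 1/3

Neither parent survives and there are no descendants, so the estate passes to Sachiko's siblings and their issue per stirpes.
The estate is divided into 3 equal shares of 1/3 among Ryo, Mariko, Akira.
Ryo predeceased; the 1/3 allotted to Ryo's branch passes to Ryo's issue by representation.
Hana's line is the sole branch at this level, so the full 1/3 passes to Hana's issue by representation.
Kenji is the sole taker at this level and receives the full 1/3.
Mariko is living and takes 1/3.
Akira is living and takes 1/3.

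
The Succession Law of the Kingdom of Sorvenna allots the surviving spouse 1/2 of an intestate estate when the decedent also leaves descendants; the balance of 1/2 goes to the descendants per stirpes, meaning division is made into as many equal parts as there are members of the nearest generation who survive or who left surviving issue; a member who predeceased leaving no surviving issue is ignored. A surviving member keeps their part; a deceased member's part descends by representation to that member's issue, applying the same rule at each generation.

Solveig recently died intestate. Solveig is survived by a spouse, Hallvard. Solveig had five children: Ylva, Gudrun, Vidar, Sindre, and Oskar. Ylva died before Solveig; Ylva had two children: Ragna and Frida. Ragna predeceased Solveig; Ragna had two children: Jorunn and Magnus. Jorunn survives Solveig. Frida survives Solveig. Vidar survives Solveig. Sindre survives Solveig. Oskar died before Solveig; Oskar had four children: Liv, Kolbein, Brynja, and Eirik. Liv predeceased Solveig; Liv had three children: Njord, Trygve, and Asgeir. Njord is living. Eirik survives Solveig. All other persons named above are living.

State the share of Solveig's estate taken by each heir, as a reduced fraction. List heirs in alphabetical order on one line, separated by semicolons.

Asgeir 1/120; Brynja 1/40; Eirik 1/40; Frida 1/20; Gudrun 1/10; Hallvard 1/2; Jorunn 1/40; Kolbein 1/40; Magnus 1/40; Njord 1/120; Sindre 1/10; Trygve 1/120; Vidar 1/10

Hallvard, as surviving spouse, takes 1/2.
The remaining 1/2 passes to Solveig's descendants per stirpes.
The 1/2 is divided into 5 equal shares of 1/10 among Ylva, Gudrun, Vidar, Sindre, Oskar.
Ylva predeceased; the 1/10 allotted to Ylva's branch passes to Ylva's issue by representation.
The 1/10 is divided into 2 equal shares of 1/20 among Ragna, Frida.
Ragna predeceased; the 1/20 allotted to Ragna's branch passes to Ragna's issue by representation.
The 1/20 is divided into 2 equal shares of 1/40 among Jorunn, Magnus.
Jorunn is living and takes 1/40.
Magnus is living and takes 1/40.
Frida is living and takes 1/20.
Gudrun is living and takes 1/10.
Vidar is living and takes 1/10.
Sindre is living and takes 1/10.
Oskar predeceased; the 1/10 allotted to Oskar's branch passes to Oskar's issue by representation.
The 1/10 is divided into 4 equal shares of 1/40 among Liv, Kolbein, Brynja, Eirik.
Liv predeceased; the 1/40 allotted to Liv's branch passes to Liv's issue by representation.
The 1/40 is divided into 3 equal shares of 1/120 among Njord, Trygve, Asgeir.
Njord is living and takes 1/120.
Trygve is living and takes 1/120.
Asgeir is living and takes 1/120.
Kolbein is living and takes 1/40.
Brynja is living and takes 1/40.
Eirik is living and takes 1/40.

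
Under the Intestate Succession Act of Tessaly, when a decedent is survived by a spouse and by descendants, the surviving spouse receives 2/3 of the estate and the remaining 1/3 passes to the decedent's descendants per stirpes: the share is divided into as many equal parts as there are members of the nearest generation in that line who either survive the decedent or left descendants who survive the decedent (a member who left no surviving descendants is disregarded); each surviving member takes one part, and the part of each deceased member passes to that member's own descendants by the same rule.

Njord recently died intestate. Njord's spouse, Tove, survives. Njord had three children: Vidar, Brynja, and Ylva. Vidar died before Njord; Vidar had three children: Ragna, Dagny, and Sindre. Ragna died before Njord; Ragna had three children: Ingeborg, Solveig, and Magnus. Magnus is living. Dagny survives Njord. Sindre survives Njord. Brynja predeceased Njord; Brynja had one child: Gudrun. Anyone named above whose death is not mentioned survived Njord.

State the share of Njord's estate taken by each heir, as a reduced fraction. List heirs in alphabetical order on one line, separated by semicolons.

Tove, as surviving spouse, takes 2/3.
The remaining 1/3 passes to Njord's descendants per stirpes.
The 1/3 is divided into 3 equal shares of 1/9 among Vidar, Brynja, Ylva.
Vidar predeceased; the 1/9 allotted to Vidar's branch passes to Vidar's issue by representation.
The 1/9 is divided into 3 equal shares of 1/27 among Ragna, Dagny, Sindre.
Ragna predeceased; the 1/27 allotted to Ragna's branch passes to Ragna's issue by representation.
The 1/27 is divided into 3 equal shares of 1/81 among Ingeborg, Solveig, Magnus.
Ingeborg is living and takes 1/81.
Solveig is living and takes 1/81.
Magnus is living and takes 1/81.
Dagny is living and takes 1/27.
Sindre is living and takes 1/27.
Brynja predeceased; the 1/9 allotted to Brynja's branch passes to Brynja's issue by representation.
Gudrun is the sole taker at this level and receives the full 1/9.
Ylva is living and takes 1/9.

Dagny 1/27; Gudrun 1/9; Ingeborg 1/81; Magnus 1/81; Sindre 1/27; Solveig 1/81; Tove 2/3; Ylva 1/9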